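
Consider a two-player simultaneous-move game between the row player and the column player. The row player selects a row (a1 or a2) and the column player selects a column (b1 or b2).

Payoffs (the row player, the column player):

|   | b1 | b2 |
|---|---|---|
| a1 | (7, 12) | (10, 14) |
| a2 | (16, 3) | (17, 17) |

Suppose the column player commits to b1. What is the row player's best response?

Against b1, the row player earns 7 from a1 and 16 from a2.
So a2 is the best response.

a2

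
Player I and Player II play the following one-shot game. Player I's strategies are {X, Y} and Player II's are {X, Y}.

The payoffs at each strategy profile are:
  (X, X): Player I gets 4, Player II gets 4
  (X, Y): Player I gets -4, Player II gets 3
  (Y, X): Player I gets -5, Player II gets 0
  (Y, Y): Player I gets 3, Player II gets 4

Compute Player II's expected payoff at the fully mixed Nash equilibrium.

First find p, the probability Player I plays X, from Player II's indifference between X and Y: 4p = 3p + 4(1−p), giving p = 4/5.
Since Player II is indifferent in equilibrium, Player II's expected payoff equals the payoff from either column against (4/5, 1/5). Using X: 4(4/5) = 16/5.

16/5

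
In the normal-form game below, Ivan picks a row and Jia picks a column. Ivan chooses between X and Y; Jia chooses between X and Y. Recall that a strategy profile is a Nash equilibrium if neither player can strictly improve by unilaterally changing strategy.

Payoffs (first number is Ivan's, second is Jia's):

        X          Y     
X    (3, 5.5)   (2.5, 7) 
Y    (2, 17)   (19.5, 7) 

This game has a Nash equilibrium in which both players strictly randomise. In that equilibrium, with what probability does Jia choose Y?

1/18

Let y be the probability that Jia plays X. In a completely mixed equilibrium, Ivan must be indifferent between X and Y.
Ivan's expected payoff from X is 3y + 2.5(1−y); from Y it is 2y + 19.5(1−y).
Setting these equal: 0.5y + 2.5 = −17.5y + 19.5, so y = 17/18.
Therefore Jia plays Y with probability 1 − 17/18 = 1/18.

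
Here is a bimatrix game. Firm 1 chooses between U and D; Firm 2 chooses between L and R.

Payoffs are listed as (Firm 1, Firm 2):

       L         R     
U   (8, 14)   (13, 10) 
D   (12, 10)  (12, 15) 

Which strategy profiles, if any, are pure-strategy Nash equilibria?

none

(U, L): Firm 1 prefers D (12 > 8) — not an equilibrium.
(U, R): Firm 2 prefers L (14 > 10) — not an equilibrium.
(D, L): Firm 2 prefers R (15 > 10) — not an equilibrium.
(D, R): Firm 1 prefers U (13 > 12) — not an equilibrium.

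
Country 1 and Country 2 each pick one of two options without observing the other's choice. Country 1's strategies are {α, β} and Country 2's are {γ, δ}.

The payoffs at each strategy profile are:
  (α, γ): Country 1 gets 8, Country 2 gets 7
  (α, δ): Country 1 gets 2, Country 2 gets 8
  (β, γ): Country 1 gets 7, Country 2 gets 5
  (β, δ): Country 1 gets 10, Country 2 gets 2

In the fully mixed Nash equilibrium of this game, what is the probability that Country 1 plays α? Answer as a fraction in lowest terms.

3/4

Let x be the probability that Country 1 plays α. In a completely mixed equilibrium, Country 2 must be indifferent between γ and δ.
Country 2's expected payoff from γ is 7x + 5(1−x); from δ it is 8x + 2(1−x).
Setting these equal: 2x + 5 = 6x + 2, so x = 3/4.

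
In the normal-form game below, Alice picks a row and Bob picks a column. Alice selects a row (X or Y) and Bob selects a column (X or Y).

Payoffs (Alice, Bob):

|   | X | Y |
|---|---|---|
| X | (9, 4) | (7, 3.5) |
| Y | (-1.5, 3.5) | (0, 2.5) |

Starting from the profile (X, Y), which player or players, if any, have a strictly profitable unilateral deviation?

Bob

Alice at (X, Y) earns 7; deviating to Y yields 0 — not better.
Bob earns 3.5; deviating to X yields 4 — a strict improvement.
Only Bob has a strictly profitable deviation.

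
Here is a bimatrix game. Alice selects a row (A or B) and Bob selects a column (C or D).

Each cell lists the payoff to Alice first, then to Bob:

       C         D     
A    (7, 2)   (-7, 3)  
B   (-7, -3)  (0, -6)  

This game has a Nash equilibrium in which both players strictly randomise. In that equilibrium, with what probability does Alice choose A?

Let x be the probability that Alice plays A. In a completely mixed equilibrium, Bob must be indifferent between C and D.
Bob's expected payoff from C is 2x − 3(1−x); from D it is 3x − 6(1−x).
Setting these equal: 5x − 3 = 9x − 6, so x = 3/4.

3/4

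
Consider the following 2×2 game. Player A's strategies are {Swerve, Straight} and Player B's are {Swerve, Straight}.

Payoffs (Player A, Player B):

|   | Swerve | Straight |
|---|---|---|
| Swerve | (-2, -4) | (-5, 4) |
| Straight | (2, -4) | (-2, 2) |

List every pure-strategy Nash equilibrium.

(Swerve, Swerve): Player A prefers Straight (2 > -2); Player B prefers Straight (4 > -4) — not an equilibrium.
(Swerve, Straight): Player A prefers Straight (-2 > -5) — not an equilibrium.
(Straight, Swerve): Player B prefers Straight (2 > -4) — not an equilibrium.
(Straight, Straight): Player A gets -2 ≥ -5 from Swerve, and Player B gets 2 ≥ -4 from Swerve — Nash equilibrium.

(Straight, Straight)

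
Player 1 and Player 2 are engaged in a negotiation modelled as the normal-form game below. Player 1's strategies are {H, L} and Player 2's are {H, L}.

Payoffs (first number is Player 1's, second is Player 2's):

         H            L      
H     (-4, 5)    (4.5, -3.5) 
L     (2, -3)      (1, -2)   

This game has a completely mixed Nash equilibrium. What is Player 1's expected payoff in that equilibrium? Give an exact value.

First find y, the probability Player 2 plays H, from Player 1's indifference between H and L: −4y + 4.5(1−y) = 2y + (1−y), giving y = 7/19.
Since Player 1 is indifferent in equilibrium, Player 1's expected payoff equals the payoff from either row against (7/19, 12/19). Using H: −4(7/19) + 4.5(12/19) = 26/19.

26/19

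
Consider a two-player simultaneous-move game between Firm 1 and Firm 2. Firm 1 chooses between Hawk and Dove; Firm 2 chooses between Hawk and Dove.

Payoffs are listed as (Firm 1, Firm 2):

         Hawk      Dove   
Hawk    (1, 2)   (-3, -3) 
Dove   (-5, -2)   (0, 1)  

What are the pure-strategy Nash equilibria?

(Hawk, Hawk): Firm 1 gets 1 ≥ -5 from Dove, and Firm 2 gets 2 ≥ -3 from Dove — Nash equilibrium.
(Hawk, Dove): Firm 1 prefers Dove (0 > -3); Firm 2 prefers Hawk (2 > -3) — not an equilibrium.
(Dove, Hawk): Firm 1 prefers Hawk (1 > -5); Firm 2 prefers Dove (1 > -2) — not an equilibrium.
(Dove, Dove): Firm 1 gets 0 ≥ -3 from Hawk, and Firm 2 gets 1 ≥ -2 from Hawk — Nash equilibrium.

(Hawk, Hawk) and (Dove, Dove)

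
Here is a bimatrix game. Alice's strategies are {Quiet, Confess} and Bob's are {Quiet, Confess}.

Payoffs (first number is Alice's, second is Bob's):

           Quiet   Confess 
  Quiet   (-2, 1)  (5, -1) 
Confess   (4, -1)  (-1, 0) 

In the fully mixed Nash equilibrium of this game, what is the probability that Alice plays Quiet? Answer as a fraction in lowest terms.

1/3

Let p be the probability that Alice plays Quiet. In a completely mixed equilibrium, Bob must be indifferent between Quiet and Confess.
Bob's expected payoff from Quiet is p − (1−p); from Confess it is −p.
Setting these equal: 2p − 1 = −p, so p = 1/3.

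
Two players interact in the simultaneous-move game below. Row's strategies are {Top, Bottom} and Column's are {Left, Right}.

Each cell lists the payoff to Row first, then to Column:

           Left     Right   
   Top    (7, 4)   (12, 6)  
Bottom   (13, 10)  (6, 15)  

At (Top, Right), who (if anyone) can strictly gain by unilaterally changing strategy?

Row at (Top, Right) earns 12; deviating to Bottom yields 6 — not better.
Column earns 6; deviating to Left yields 4 — not better.
Neither player can strictly improve; the profile is a Nash equilibrium.

Neither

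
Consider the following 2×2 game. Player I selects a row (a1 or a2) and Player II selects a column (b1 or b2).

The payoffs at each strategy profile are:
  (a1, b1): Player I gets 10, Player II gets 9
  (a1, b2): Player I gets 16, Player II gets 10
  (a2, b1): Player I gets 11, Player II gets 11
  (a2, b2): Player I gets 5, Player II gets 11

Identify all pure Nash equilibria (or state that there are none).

(a1, b2) and (a2, b1)

(a1, b1): Player I prefers a2 (11 > 10); Player II prefers b2 (10 > 9) — not an equilibrium.
(a1, b2): Player I gets 16 ≥ 5 from a2, and Player II gets 10 ≥ 9 from b1 — Nash equilibrium.
(a2, b1): Player I gets 11 ≥ 10 from a1, and Player II gets 11 ≥ 11 from b2 — Nash equilibrium.
(a2, b2): Player I prefers a1 (16 > 5) — not an equilibrium.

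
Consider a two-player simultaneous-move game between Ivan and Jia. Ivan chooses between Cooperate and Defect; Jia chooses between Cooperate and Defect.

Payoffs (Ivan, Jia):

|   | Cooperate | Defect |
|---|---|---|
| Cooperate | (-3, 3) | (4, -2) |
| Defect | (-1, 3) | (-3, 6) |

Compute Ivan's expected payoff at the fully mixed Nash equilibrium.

-13/9

First find q, the probability Jia plays Cooperate, from Ivan's indifference between Cooperate and Defect: −3q + 4(1−q) = −q − 3(1−q), giving q = 7/9.
Since Ivan is indifferent in equilibrium, Ivan's expected payoff equals the payoff from either row against (7/9, 2/9). Using Cooperate: −3(7/9) + 4(2/9) = -13/9.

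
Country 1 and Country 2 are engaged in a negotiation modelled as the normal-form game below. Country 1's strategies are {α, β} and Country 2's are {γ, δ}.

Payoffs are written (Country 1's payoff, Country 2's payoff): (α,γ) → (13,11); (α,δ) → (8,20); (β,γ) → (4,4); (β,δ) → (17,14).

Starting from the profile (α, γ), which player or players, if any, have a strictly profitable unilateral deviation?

Country 1 at (α, γ) earns 13; deviating to β yields 4 — not better.
Country 2 earns 11; deviating to δ yields 20 — a strict improvement.
Only Country 2 has a strictly profitable deviation.

Country 2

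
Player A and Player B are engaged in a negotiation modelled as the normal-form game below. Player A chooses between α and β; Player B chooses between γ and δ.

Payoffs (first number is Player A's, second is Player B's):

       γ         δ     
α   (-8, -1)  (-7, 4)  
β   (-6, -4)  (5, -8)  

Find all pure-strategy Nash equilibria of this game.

(α, γ): Player A prefers β (-6 > -8); Player B prefers δ (4 > -1) — not an equilibrium.
(α, δ): Player A prefers β (5 > -7) — not an equilibrium.
(β, γ): Player A gets -6 ≥ -8 from α, and Player B gets -4 ≥ -8 from δ — Nash equilibrium.
(β, δ): Player B prefers γ (-4 > -8) — not an equilibrium.

(β, γ)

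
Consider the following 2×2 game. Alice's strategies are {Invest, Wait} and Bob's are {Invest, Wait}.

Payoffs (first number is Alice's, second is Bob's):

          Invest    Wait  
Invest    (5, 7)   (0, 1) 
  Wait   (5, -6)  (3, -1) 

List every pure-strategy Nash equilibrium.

(Invest, Invest): Alice gets 5 ≥ 5 from Wait, and Bob gets 7 ≥ 1 from Wait — Nash equilibrium.
(Invest, Wait): Alice prefers Wait (3 > 0); Bob prefers Invest (7 > 1) — not an equilibrium.
(Wait, Invest): Bob prefers Wait (-1 > -6) — not an equilibrium.
(Wait, Wait): Alice gets 3 ≥ 0 from Invest, and Bob gets -1 ≥ -6 from Invest — Nash equilibrium.

(Invest, Invest) and (Wait, Wait)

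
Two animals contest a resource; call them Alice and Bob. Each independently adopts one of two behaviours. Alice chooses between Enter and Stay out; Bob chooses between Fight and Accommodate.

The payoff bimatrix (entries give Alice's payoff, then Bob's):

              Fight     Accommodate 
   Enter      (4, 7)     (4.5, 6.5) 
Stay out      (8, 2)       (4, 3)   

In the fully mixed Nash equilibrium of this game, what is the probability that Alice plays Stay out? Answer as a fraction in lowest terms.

Let r be the probability that Alice plays Enter. In a completely mixed equilibrium, Bob must be indifferent between Fight and Accommodate.
Bob's expected payoff from Fight is 7r + 2(1−r); from Accommodate it is 6.5r + 3(1−r).
Setting these equal: 5r + 2 = 3.5r + 3, so r = 2/3.
Therefore Alice plays Stay out with probability 1 − 2/3 = 1/3.

1/3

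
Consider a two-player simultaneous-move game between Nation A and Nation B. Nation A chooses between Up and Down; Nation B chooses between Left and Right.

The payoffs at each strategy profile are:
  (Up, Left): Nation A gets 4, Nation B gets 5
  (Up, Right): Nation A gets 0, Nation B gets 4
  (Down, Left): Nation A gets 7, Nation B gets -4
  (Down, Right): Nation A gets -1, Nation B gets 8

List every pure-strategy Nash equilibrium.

(Up, Left): Nation A prefers Down (7 > 4) — not an equilibrium.
(Up, Right): Nation B prefers Left (5 > 4) — not an equilibrium.
(Down, Left): Nation B prefers Right (8 > -4) — not an equilibrium.
(Down, Right): Nation A prefers Up (0 > -1) — not an equilibrium.

none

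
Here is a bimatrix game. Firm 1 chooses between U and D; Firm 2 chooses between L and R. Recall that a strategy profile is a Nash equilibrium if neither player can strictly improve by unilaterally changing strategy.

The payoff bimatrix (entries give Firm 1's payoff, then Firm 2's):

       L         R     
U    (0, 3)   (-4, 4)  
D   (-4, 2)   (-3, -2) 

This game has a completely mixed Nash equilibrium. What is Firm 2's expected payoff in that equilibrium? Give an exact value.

First find x, the probability Firm 1 plays U, from Firm 2's indifference between L and R: 3x + 2(1−x) = 4x − 2(1−x), giving x = 4/5.
Since Firm 2 is indifferent in equilibrium, Firm 2's expected payoff equals the payoff from either column against (4/5, 1/5). Using L: 3(4/5) + 2(1/5) = 14/5.

14/5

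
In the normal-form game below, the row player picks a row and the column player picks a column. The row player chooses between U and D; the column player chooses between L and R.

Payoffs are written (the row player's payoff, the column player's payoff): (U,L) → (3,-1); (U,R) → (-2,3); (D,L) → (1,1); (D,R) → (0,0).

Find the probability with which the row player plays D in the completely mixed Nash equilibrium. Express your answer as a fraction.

4/5

Let r be the probability that the row player plays U. In a completely mixed equilibrium, the column player must be indifferent between L and R.
The column player's expected payoff from L is −r + (1−r); from R it is 3r.
Setting these equal: −2r + 1 = 3r, so r = 1/5.
Therefore the row player plays D with probability 1 − 1/5 = 4/5.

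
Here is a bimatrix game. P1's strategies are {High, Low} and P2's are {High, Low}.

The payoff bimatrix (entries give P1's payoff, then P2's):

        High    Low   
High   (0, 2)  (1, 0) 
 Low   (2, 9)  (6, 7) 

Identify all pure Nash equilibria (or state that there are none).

(Low, High)

(High, High): P1 prefers Low (2 > 0) — not an equilibrium.
(High, Low): P1 prefers Low (6 > 1); P2 prefers High (2 > 0) — not an equilibrium.
(Low, High): P1 gets 2 ≥ 0 from High, and P2 gets 9 ≥ 7 from Low — Nash equilibrium.
(Low, Low): P2 prefers High (9 > 7) — not an equilibrium.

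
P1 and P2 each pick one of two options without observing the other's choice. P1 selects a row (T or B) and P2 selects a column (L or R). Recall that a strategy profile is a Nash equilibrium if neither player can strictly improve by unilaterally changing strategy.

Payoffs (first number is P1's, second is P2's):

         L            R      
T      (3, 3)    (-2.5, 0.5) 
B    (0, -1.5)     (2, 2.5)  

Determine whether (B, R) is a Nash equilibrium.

At (B, R), P1 earns 2; switching to T would give -2.5, so P1 has no profitable deviation.
P2 earns 2.5; switching to L would give -1.5, so P2 has no profitable deviation.
Neither player can gain by a unilateral deviation, so this profile is a Nash equilibrium.

Yes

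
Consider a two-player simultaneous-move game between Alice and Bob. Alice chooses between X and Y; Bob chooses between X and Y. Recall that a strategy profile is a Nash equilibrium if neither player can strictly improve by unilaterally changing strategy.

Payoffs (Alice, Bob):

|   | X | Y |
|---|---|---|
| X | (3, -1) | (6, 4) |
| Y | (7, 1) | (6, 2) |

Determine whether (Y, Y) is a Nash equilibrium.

At (Y, Y), Alice earns 6; switching to X would give 6, so Alice has no profitable deviation.
Bob earns 2; switching to X would give 1, so Bob has no profitable deviation.
Neither player can gain by a unilateral deviation, so this profile is a Nash equilibrium.

Yes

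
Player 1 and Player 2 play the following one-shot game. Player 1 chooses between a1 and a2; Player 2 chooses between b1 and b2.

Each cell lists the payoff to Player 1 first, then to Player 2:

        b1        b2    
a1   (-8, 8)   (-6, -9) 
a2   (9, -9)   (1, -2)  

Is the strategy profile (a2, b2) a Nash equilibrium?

At (a2, b2), Player 1 earns 1; switching to a1 would give -6, so Player 1 has no profitable deviation.
Player 2 earns -2; switching to b1 would give -9, so Player 2 has no profitable deviation.
Neither player can gain by a unilateral deviation, so this profile is a Nash equilibrium.

Yes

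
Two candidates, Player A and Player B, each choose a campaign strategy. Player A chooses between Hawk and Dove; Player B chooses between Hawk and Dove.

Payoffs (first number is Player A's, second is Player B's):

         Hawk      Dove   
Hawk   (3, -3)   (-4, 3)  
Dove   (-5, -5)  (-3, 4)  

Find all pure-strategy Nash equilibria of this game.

(Dove, Dove)

(Hawk, Hawk): Player B prefers Dove (3 > -3) — not an equilibrium.
(Hawk, Dove): Player A prefers Dove (-3 > -4) — not an equilibrium.
(Dove, Hawk): Player A prefers Hawk (3 > -5); Player B prefers Dove (4 > -5) — not an equilibrium.
(Dove, Dove): Player A gets -3 ≥ -4 from Hawk, and Player B gets 4 ≥ -5 from Hawk — Nash equilibrium.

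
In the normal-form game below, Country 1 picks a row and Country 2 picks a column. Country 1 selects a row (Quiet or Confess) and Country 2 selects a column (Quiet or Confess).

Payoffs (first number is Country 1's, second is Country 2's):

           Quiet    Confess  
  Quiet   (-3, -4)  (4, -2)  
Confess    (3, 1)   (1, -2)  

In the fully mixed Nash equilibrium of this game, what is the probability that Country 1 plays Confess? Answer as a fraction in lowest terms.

2/5

Let x be the probability that Country 1 plays Quiet. In a completely mixed equilibrium, Country 2 must be indifferent between Quiet and Confess.
Country 2's expected payoff from Quiet is −4x + (1−x); from Confess it is −2x − 2(1−x).
Setting these equal: −5x + 1 = -2, so x = 3/5.
Therefore Country 1 plays Confess with probability 1 − 3/5 = 2/5.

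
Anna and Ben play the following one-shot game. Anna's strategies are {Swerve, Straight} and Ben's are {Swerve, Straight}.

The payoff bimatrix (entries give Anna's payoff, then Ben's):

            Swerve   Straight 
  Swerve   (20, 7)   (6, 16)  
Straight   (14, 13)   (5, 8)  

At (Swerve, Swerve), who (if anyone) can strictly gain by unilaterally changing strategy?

Ben

Anna at (Swerve, Swerve) earns 20; deviating to Straight yields 14 — not better.
Ben earns 7; deviating to Straight yields 16 — a strict improvement.
Only Ben has a strictly profitable deviation.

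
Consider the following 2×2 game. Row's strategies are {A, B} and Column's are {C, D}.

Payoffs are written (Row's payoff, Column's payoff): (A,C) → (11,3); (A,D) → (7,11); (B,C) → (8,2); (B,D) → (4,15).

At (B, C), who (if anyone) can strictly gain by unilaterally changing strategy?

Row at (B, C) earns 8; deviating to A yields 11 — a strict improvement.
Column earns 2; deviating to D yields 15 — a strict improvement.
Both Row and Column have strictly profitable deviations.

Both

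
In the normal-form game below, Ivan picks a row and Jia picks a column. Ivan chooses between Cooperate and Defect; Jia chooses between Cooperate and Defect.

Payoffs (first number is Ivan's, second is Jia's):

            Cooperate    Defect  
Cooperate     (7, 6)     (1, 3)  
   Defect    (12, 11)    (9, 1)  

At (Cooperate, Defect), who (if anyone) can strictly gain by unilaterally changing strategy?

Both

Ivan at (Cooperate, Defect) earns 1; deviating to Defect yields 9 — a strict improvement.
Jia earns 3; deviating to Cooperate yields 6 — a strict improvement.
Both Ivan and Jia have strictly profitable deviations.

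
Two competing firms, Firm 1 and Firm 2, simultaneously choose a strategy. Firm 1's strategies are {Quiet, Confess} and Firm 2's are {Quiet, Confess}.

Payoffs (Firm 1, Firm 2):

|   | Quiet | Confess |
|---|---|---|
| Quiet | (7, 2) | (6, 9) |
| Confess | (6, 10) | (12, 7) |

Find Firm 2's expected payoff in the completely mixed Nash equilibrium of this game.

First find p, the probability Firm 1 plays Quiet, from Firm 2's indifference between Quiet and Confess: 2p + 10(1−p) = 9p + 7(1−p), giving p = 3/10.
Since Firm 2 is indifferent in equilibrium, Firm 2's expected payoff equals the payoff from either column against (3/10, 7/10). Using Quiet: 2(3/10) + 10(7/10) = 38/5.

38/5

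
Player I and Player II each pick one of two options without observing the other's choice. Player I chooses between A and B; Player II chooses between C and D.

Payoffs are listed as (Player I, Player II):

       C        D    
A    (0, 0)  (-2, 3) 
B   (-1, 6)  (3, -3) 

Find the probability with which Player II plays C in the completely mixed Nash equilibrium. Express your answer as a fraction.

5/6

Let q be the probability that Player II plays C. In a completely mixed equilibrium, Player I must be indifferent between A and B.
Player I's expected payoff from A is −2(1−q); from B it is −q + 3(1−q).
Setting these equal: 2q − 2 = −4q + 3, so q = 5/6.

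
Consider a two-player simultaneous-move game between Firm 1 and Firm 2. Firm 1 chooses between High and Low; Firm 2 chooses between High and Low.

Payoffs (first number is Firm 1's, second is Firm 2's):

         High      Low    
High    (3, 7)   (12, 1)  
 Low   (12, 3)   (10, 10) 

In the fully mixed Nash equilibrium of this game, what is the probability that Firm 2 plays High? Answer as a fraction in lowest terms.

Let c be the probability that Firm 2 plays High. In a completely mixed equilibrium, Firm 1 must be indifferent between High and Low.
Firm 1's expected payoff from High is 3c + 12(1−c); from Low it is 12c + 10(1−c).
Setting these equal: −9c + 12 = 2c + 10, so c = 2/11.

2/11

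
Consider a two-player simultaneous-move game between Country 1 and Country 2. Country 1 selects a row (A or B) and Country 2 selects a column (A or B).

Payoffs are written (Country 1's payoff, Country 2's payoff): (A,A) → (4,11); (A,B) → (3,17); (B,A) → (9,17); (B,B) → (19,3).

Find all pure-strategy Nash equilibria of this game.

(B, A)

(A, A): Country 1 prefers B (9 > 4); Country 2 prefers B (17 > 11) — not an equilibrium.
(A, B): Country 1 prefers B (19 > 3) — not an equilibrium.
(B, A): Country 1 gets 9 ≥ 4 from A, and Country 2 gets 17 ≥ 3 from B — Nash equilibrium.
(B, B): Country 2 prefers A (17 > 3) — not an equilibrium.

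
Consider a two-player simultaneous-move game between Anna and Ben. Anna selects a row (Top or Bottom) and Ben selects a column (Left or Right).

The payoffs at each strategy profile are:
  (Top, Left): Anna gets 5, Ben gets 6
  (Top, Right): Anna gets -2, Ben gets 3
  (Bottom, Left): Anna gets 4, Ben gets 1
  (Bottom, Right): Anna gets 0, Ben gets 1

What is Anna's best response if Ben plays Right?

Against Right, Anna earns -2 from Top and 0 from Bottom.
So Bottom is the best response.

Bottom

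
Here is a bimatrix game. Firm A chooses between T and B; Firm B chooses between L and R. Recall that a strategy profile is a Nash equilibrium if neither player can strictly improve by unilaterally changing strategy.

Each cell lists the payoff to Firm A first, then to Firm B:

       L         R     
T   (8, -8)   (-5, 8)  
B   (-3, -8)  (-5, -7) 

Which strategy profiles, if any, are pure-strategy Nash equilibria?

(T, L): Firm B prefers R (8 > -8) — not an equilibrium.
(T, R): Firm A gets -5 ≥ -5 from B, and Firm B gets 8 ≥ -8 from L — Nash equilibrium.
(B, L): Firm A prefers T (8 > -3); Firm B prefers R (-7 > -8) — not an equilibrium.
(B, R): Firm A gets -5 ≥ -5 from T, and Firm B gets -7 ≥ -8 from L — Nash equilibrium.

(T, R) and (B, R)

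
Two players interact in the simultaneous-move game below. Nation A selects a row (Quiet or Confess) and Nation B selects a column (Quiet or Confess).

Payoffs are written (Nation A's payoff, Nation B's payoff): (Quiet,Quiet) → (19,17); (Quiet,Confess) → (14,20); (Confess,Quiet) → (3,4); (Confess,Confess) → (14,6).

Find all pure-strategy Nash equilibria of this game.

(Quiet, Confess) and (Confess, Confess)

(Quiet, Quiet): Nation B prefers Confess (20 > 17) — not an equilibrium.
(Quiet, Confess): Nation A gets 14 ≥ 14 from Confess, and Nation B gets 20 ≥ 17 from Quiet — Nash equilibrium.
(Confess, Quiet): Nation A prefers Quiet (19 > 3); Nation B prefers Confess (6 > 4) — not an equilibrium.
(Confess, Confess): Nation A gets 14 ≥ 14 from Quiet, and Nation B gets 6 ≥ 4 from Quiet — Nash equilibrium.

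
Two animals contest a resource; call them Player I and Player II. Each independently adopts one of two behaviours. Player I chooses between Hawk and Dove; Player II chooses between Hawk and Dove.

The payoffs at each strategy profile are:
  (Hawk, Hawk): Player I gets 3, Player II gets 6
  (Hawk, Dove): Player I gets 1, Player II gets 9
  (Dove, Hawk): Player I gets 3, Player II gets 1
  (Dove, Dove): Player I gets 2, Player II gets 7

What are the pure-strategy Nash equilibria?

(Dove, Dove)

(Hawk, Hawk): Player II prefers Dove (9 > 6) — not an equilibrium.
(Hawk, Dove): Player I prefers Dove (2 > 1) — not an equilibrium.
(Dove, Hawk): Player II prefers Dove (7 > 1) — not an equilibrium.
(Dove, Dove): Player I gets 2 ≥ 1 from Hawk, and Player II gets 7 ≥ 1 from Hawk — Nash equilibrium.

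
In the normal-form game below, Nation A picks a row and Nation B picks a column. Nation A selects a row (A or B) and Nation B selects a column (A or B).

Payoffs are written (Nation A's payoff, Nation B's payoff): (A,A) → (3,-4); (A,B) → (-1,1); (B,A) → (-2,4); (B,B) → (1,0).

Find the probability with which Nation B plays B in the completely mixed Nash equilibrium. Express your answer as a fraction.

Let y be the probability that Nation B plays A. In a completely mixed equilibrium, Nation A must be indifferent between A and B.
Nation A's expected payoff from A is 3y − (1−y); from B it is −2y + (1−y).
Setting these equal: 4y − 1 = −3y + 1, so y = 2/7.
Therefore Nation B plays B with probability 1 − 2/7 = 5/7.

5/7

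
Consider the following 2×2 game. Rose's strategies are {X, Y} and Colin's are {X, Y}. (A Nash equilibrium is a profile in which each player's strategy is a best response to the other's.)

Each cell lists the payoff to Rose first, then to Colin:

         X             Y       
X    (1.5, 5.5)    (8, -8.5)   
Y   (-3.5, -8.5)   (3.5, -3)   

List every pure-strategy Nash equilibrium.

(X, X): Rose gets 1.5 ≥ -3.5 from Y, and Colin gets 5.5 ≥ -8.5 from Y — Nash equilibrium.
(X, Y): Colin prefers X (5.5 > -8.5) — not an equilibrium.
(Y, X): Rose prefers X (1.5 > -3.5); Colin prefers Y (-3 > -8.5) — not an equilibrium.
(Y, Y): Rose prefers X (8 > 3.5) — not an equilibrium.

(X, X)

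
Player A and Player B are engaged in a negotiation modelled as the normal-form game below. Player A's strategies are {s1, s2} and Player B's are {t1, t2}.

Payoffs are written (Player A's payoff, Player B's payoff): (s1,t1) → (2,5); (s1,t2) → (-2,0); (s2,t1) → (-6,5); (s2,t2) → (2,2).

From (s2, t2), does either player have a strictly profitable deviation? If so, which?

Player B

Player A at (s2, t2) earns 2; deviating to s1 yields -2 — not better.
Player B earns 2; deviating to t1 yields 5 — a strict improvement.
Only Player B has a strictly profitable deviation.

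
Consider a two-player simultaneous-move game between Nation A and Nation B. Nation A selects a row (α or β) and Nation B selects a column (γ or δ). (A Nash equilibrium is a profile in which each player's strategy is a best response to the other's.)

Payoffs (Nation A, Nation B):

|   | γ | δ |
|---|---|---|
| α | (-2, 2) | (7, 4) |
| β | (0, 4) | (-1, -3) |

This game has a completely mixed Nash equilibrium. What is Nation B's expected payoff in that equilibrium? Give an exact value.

22/9

First find p, the probability Nation A plays α, from Nation B's indifference between γ and δ: 2p + 4(1−p) = 4p − 3(1−p), giving p = 7/9.
Since Nation B is indifferent in equilibrium, Nation B's expected payoff equals the payoff from either column against (7/9, 2/9). Using γ: 2(7/9) + 4(2/9) = 22/9.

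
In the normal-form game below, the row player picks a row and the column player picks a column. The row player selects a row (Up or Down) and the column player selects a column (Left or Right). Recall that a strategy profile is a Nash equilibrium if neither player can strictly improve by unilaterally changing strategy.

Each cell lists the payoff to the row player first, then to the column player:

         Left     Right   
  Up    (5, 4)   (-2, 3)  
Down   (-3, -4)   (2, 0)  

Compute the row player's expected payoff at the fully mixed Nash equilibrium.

First find q, the probability the column player plays Left, from the row player's indifference between Up and Down: 5q − 2(1−q) = −3q + 2(1−q), giving q = 1/3.
Since the row player is indifferent in equilibrium, the row player's expected payoff equals the payoff from either row against (1/3, 2/3). Using Up: 5(1/3) − 2(2/3) = 1/3.

1/3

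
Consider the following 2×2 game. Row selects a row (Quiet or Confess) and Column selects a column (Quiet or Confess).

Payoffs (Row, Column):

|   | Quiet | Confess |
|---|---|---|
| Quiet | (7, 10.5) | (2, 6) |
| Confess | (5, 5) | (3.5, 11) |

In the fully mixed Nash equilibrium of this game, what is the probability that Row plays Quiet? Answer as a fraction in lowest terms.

Let r be the probability that Row plays Quiet. In a completely mixed equilibrium, Column must be indifferent between Quiet and Confess.
Column's expected payoff from Quiet is 10.5r + 5(1−r); from Confess it is 6r + 11(1−r).
Setting these equal: 5.5r + 5 = −5r + 11, so r = 4/7.

4/7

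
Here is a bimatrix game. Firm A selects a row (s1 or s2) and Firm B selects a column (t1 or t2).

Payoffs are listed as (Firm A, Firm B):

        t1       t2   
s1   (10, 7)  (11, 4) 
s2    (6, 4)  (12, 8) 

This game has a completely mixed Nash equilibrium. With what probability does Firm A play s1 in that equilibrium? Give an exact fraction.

Let p be the probability that Firm A plays s1. In a completely mixed equilibrium, Firm B must be indifferent between t1 and t2.
Firm B's expected payoff from t1 is 7p + 4(1−p); from t2 it is 4p + 8(1−p).
Setting these equal: 3p + 4 = −4p + 8, so p = 4/7.

4/7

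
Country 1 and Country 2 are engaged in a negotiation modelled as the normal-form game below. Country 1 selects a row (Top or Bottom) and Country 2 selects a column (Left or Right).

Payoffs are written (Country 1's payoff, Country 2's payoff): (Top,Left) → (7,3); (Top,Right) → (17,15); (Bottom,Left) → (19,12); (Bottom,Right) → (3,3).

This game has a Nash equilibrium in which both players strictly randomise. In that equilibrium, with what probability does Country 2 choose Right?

Let q be the probability that Country 2 plays Left. In a completely mixed equilibrium, Country 1 must be indifferent between Top and Bottom.
Country 1's expected payoff from Top is 7q + 17(1−q); from Bottom it is 19q + 3(1−q).
Setting these equal: −10q + 17 = 16q + 3, so q = 7/13.
Therefore Country 2 plays Right with probability 1 − 7/13 = 6/13.

6/13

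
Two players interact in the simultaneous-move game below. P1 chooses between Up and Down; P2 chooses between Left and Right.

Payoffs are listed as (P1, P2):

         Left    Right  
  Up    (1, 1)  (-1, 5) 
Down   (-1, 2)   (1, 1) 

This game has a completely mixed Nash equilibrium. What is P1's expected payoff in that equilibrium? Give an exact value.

0

First find y, the probability P2 plays Left, from P1's indifference between Up and Down: y − (1−y) = −y + (1−y), giving y = 1/2.
Since P1 is indifferent in equilibrium, P1's expected payoff equals the payoff from either row against (1/2, 1/2). Using Up: (1/2) − (1/2) = 0.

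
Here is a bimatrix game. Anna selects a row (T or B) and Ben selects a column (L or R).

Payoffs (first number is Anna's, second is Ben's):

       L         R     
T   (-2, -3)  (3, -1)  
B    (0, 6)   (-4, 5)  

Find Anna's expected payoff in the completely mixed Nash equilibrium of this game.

First find y, the probability Ben plays L, from Anna's indifference between T and B: −2y + 3(1−y) = −4(1−y), giving y = 7/9.
Since Anna is indifferent in equilibrium, Anna's expected payoff equals the payoff from either row against (7/9, 2/9). Using T: −2(7/9) + 3(2/9) = -8/9.

-8/9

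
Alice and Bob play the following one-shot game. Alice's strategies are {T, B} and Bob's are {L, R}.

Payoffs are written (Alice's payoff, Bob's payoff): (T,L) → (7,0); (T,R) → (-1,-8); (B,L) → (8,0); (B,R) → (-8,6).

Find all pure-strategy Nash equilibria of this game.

none

(T, L): Alice prefers B (8 > 7) — not an equilibrium.
(T, R): Bob prefers L (0 > -8) — not an equilibrium.
(B, L): Bob prefers R (6 > 0) — not an equilibrium.
(B, R): Alice prefers T (-1 > -8) — not an equilibrium.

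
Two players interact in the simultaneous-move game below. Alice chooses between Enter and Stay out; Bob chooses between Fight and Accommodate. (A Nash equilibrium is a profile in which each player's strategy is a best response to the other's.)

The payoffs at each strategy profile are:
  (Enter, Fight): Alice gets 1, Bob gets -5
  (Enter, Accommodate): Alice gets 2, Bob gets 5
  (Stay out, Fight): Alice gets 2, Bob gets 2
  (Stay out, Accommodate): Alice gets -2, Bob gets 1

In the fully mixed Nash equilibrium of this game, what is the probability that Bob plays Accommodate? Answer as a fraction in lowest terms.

1/5

Let c be the probability that Bob plays Fight. In a completely mixed equilibrium, Alice must be indifferent between Enter and Stay out.
Alice's expected payoff from Enter is c + 2(1−c); from Stay out it is 2c − 2(1−c).
Setting these equal: −c + 2 = 4c − 2, so c = 4/5.
Therefore Bob plays Accommodate with probability 1 − 4/5 = 1/5.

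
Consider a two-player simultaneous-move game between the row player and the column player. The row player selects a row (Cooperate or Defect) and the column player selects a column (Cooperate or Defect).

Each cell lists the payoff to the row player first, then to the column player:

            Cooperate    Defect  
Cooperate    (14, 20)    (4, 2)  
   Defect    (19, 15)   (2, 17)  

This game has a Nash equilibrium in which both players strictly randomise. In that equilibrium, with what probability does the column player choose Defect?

Let c be the probability that the column player plays Cooperate. In a completely mixed equilibrium, the row player must be indifferent between Cooperate and Defect.
The row player's expected payoff from Cooperate is 14c + 4(1−c); from Defect it is 19c + 2(1−c).
Setting these equal: 10c + 4 = 17c + 2, so c = 2/7.
Therefore the column player plays Defect with probability 1 − 2/7 = 5/7.

5/7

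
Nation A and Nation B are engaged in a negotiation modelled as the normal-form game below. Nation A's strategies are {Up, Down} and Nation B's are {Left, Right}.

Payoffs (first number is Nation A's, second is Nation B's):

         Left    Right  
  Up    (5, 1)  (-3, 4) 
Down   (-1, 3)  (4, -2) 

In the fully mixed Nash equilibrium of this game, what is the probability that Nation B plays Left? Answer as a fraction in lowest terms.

Let c be the probability that Nation B plays Left. In a completely mixed equilibrium, Nation A must be indifferent between Up and Down.
Nation A's expected payoff from Up is 5c − 3(1−c); from Down it is −c + 4(1−c).
Setting these equal: 8c − 3 = −5c + 4, so c = 7/13.

7/13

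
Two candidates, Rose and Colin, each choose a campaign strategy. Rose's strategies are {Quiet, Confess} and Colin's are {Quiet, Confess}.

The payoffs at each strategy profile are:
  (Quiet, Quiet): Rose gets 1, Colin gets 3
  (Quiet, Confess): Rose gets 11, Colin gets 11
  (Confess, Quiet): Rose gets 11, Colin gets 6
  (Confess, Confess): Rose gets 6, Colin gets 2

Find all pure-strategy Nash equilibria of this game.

(Quiet, Confess) and (Confess, Quiet)

(Quiet, Quiet): Rose prefers Confess (11 > 1); Colin prefers Confess (11 > 3) — not an equilibrium.
(Quiet, Confess): Rose gets 11 ≥ 6 from Confess, and Colin gets 11 ≥ 3 from Quiet — Nash equilibrium.
(Confess, Quiet): Rose gets 11 ≥ 1 from Quiet, and Colin gets 6 ≥ 2 from Confess — Nash equilibrium.
(Confess, Confess): Rose prefers Quiet (11 > 6); Colin prefers Quiet (6 > 2) — not an equilibrium.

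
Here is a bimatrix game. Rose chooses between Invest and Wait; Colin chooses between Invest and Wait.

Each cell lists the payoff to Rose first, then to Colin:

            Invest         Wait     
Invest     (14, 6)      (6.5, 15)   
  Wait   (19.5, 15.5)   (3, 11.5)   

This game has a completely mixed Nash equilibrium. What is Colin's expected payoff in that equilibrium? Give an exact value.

327/26

First find p, the probability Rose plays Invest, from Colin's indifference between Invest and Wait: 6p + 15.5(1−p) = 15p + 11.5(1−p), giving p = 4/13.
Since Colin is indifferent in equilibrium, Colin's expected payoff equals the payoff from either column against (4/13, 9/13). Using Invest: 6(4/13) + 15.5(9/13) = 327/26.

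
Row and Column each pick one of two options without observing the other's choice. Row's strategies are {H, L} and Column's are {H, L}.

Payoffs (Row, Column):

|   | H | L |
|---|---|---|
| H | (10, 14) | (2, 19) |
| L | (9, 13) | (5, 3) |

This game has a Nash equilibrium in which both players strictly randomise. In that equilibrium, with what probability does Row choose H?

2/3

Let r be the probability that Row plays H. In a completely mixed equilibrium, Column must be indifferent between H and L.
Column's expected payoff from H is 14r + 13(1−r); from L it is 19r + 3(1−r).
Setting these equal: r + 13 = 16r + 3, so r = 2/3.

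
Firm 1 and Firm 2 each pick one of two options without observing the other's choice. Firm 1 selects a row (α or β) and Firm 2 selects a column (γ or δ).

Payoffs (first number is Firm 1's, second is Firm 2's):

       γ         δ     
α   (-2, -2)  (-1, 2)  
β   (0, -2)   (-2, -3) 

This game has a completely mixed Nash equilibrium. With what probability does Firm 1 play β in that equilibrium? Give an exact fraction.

4/5

Let x be the probability that Firm 1 plays α. In a completely mixed equilibrium, Firm 2 must be indifferent between γ and δ.
Firm 2's expected payoff from γ is −2x − 2(1−x); from δ it is 2x − 3(1−x).
Setting these equal: -2 = 5x − 3, so x = 1/5.
Therefore Firm 1 plays β with probability 1 − 1/5 = 4/5.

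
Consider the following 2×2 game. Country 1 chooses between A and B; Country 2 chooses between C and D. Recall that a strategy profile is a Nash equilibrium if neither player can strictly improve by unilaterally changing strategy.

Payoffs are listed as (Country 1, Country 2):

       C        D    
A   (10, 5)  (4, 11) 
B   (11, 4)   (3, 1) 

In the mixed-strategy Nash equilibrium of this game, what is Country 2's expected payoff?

First find x, the probability Country 1 plays A, from Country 2's indifference between C and D: 5x + 4(1−x) = 11x + (1−x), giving x = 1/3.
Since Country 2 is indifferent in equilibrium, Country 2's expected payoff equals the payoff from either column against (1/3, 2/3). Using C: 5(1/3) + 4(2/3) = 13/3.

13/3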